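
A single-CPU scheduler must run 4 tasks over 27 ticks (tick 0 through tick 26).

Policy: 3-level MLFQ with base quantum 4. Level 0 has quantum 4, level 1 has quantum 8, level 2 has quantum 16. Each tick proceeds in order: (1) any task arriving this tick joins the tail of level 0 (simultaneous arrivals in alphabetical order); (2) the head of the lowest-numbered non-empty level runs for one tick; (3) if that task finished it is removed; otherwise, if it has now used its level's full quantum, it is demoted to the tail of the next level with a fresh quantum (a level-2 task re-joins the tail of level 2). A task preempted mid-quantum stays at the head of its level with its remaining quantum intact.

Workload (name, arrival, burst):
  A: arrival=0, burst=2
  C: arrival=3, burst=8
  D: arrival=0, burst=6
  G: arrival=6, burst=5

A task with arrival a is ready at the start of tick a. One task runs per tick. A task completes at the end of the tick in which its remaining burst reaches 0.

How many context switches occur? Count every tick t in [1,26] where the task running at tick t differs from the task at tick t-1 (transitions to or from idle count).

t=0: L0/L1/L2 = AD/-/- → run A
t=1: L0/L1/L2 = AD/-/- → run A
t=2: L0/L1/L2 = D/-/- → run D
t=3: L0/L1/L2 = DC/-/- → run D
t=4: L0/L1/L2 = DC/-/- → run D
t=5: L0/L1/L2 = DC/-/- → run D
t=6: L0/L1/L2 = CG/D/- → run C
t=7: L0/L1/L2 = CG/D/- → run C
t=8: L0/L1/L2 = CG/D/- → run C
t=9: L0/L1/L2 = CG/D/- → run C
t=10: L0/L1/L2 = G/DC/- → run G
t=11: L0/L1/L2 = G/DC/- → run G
t=12: L0/L1/L2 = G/DC/- → run G
t=13: L0/L1/L2 = G/DC/- → run G
t=14: L0/L1/L2 = -/DCG/- → run D
t=15: L0/L1/L2 = -/DCG/- → run D
t=16: L0/L1/L2 = -/CG/- → run C
t=17: L0/L1/L2 = -/CG/- → run C
t=18: L0/L1/L2 = -/CG/- → run C
t=19: L0/L1/L2 = -/CG/- → run C
t=20: L0/L1/L2 = -/G/- → run G
t=21: (idle)
t=22: (idle)
t=23: (idle)
t=24: (idle)
t=25: (idle)
t=26: (idle)

context switches = 7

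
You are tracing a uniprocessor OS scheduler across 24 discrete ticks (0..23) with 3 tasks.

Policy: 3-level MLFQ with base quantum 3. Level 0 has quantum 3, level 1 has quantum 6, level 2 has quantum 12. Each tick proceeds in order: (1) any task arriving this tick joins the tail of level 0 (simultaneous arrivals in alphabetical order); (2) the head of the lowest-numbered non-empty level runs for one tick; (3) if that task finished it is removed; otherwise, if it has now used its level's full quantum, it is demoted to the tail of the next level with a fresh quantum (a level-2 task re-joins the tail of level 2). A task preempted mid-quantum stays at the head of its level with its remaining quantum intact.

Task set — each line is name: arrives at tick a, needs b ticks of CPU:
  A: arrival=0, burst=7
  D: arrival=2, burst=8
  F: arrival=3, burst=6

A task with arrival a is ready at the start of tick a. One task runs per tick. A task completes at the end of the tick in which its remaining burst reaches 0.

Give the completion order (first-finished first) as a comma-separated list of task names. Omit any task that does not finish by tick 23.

completion order = A, D, F

t=0: L0/L1/L2 = A/-/- → run A
t=1: L0/L1/L2 = A/-/- → run A
t=2: L0/L1/L2 = AD/-/- → run A
t=3: L0/L1/L2 = DF/A/- → run D
t=4: L0/L1/L2 = DF/A/- → run D
t=5: L0/L1/L2 = DF/A/- → run D
t=6: L0/L1/L2 = F/AD/- → run F
t=7: L0/L1/L2 = F/AD/- → run F
t=8: L0/L1/L2 = F/AD/- → run F
t=9: L0/L1/L2 = -/ADF/- → run A
t=10: L0/L1/L2 = -/ADF/- → run A
t=11: L0/L1/L2 = -/ADF/- → run A
t=12: L0/L1/L2 = -/ADF/- → run A
t=13: L0/L1/L2 = -/DF/- → run D
t=14: L0/L1/L2 = -/DF/- → run D
t=15: L0/L1/L2 = -/DF/- → run D
t=16: L0/L1/L2 = -/DF/- → run D
t=17: L0/L1/L2 = -/DF/- → run D
t=18: L0/L1/L2 = -/F/- → run F
t=19: L0/L1/L2 = -/F/- → run F
t=20: L0/L1/L2 = -/F/- → run F
t=21: (idle)
t=22: (idle)
t=23: (idle)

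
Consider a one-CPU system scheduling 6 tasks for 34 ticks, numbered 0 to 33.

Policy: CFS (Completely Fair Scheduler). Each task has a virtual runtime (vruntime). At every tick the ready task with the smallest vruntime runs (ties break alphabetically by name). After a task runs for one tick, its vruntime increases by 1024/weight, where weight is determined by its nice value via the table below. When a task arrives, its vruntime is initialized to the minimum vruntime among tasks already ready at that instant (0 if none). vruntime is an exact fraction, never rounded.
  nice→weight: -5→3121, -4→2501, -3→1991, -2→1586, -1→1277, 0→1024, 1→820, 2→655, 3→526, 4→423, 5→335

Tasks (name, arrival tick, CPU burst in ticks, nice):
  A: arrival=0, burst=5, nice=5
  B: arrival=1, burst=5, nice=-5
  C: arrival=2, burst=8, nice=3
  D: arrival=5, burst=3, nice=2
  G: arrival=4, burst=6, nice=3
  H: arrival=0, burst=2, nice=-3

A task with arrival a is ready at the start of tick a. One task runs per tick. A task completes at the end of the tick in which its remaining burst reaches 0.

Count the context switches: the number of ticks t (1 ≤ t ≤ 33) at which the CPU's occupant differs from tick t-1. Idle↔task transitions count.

context switches = 27

t=0: vr[A=0 H=0] → run A
t=1: vr[A=1024/335 B=0 H=0] → run B
t=2: vr[A=1024/335 B=1024/3121 C=0 H=0] → run C
t=3: vr[A=1024/335 B=1024/3121 C=512/263 H=0] → run H
t=4: vr[A=1024/335 B=1024/3121 C=512/263 G=1024/3121 H=1024/1991] → run B
t=5: vr[A=1024/335 B=2048/3121 C=512/263 D=1024/3121 G=1024/3121 H=1024/1991] → run D
t=6: vr[A=1024/335 B=2048/3121 C=512/263 D=3866624/2044255 G=1024/3121 H=1024/1991] → run G
t=7: vr[A=1024/335 B=2048/3121 C=512/263 D=3866624/2044255 G=1867264/820823 H=1024/1991] → run H
t=8: vr[A=1024/335 B=2048/3121 C=512/263 D=3866624/2044255 G=1867264/820823] → run B
t=9: vr[A=1024/335 B=3072/3121 C=512/263 D=3866624/2044255 G=1867264/820823] → run B
t=10: vr[A=1024/335 B=4096/3121 C=512/263 D=3866624/2044255 G=1867264/820823] → run B
t=11: vr[A=1024/335 C=512/263 D=3866624/2044255 G=1867264/820823] → run D
t=12: vr[A=1024/335 C=512/263 D=7062528/2044255 G=1867264/820823] → run C
t=13: vr[A=1024/335 C=1024/263 D=7062528/2044255 G=1867264/820823] → run G
t=14: vr[A=1024/335 C=1024/263 D=7062528/2044255 G=3465216/820823] → run A
t=15: vr[A=2048/335 C=1024/263 D=7062528/2044255 G=3465216/820823] → run D
t=16: vr[A=2048/335 C=1024/263 G=3465216/820823] → run C
t=17: vr[A=2048/335 C=1536/263 G=3465216/820823] → run G
t=18: vr[A=2048/335 C=1536/263 G=5063168/820823] → run C
t=19: vr[A=2048/335 C=2048/263 G=5063168/820823] → run A
t=20: vr[A=3072/335 C=2048/263 G=5063168/820823] → run G
t=21: vr[A=3072/335 C=2048/263 G=6661120/820823] → run C
t=22: vr[A=3072/335 C=2560/263 G=6661120/820823] → run G
t=23: vr[A=3072/335 C=2560/263 G=8259072/820823] → run A
t=24: vr[A=4096/335 C=2560/263 G=8259072/820823] → run C
t=25: vr[A=4096/335 C=3072/263 G=8259072/820823] → run G
t=26: vr[A=4096/335 C=3072/263] → run C
t=27: vr[A=4096/335 C=3584/263] → run A
t=28: vr[C=3584/263] → run C
t=29: (idle)
t=30: (idle)
t=31: (idle)
t=32: (idle)
t=33: (idle)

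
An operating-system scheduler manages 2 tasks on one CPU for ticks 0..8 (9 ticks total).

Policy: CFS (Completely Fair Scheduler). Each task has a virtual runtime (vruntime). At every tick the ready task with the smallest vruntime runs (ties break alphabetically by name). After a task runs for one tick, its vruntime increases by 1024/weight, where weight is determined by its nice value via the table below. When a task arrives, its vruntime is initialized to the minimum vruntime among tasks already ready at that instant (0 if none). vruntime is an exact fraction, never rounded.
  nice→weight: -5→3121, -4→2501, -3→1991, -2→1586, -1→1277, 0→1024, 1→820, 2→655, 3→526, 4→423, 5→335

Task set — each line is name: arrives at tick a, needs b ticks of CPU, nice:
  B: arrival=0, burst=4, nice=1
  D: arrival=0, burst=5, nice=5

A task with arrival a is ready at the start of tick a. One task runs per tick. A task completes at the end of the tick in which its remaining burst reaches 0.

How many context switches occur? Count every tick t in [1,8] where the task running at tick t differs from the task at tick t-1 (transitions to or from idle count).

context switches = 5

t=0: vr[B=0 D=0] → run B
t=1: vr[B=256/205 D=0] → run D
t=2: vr[B=256/205 D=1024/335] → run B
t=3: vr[B=512/205 D=1024/335] → run B
t=4: vr[B=768/205 D=1024/335] → run D
t=5: vr[B=768/205 D=2048/335] → run B
t=6: vr[D=2048/335] → run D
t=7: vr[D=3072/335] → run D
t=8: vr[D=4096/335] → run D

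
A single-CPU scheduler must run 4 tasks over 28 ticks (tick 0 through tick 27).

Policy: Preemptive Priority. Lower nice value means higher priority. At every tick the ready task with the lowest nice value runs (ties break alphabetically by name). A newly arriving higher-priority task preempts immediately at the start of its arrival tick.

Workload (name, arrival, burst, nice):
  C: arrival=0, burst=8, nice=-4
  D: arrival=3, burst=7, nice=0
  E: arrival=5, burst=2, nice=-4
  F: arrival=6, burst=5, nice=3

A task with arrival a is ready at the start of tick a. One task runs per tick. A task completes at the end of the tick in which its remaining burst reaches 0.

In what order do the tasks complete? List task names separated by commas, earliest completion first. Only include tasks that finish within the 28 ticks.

t=0: ready={C} → run C
t=1: ready={C} → run C
t=2: ready={C} → run C
t=3: ready={C,D} → run C
t=4: ready={C,D} → run C
t=5: ready={C,D,E} → run C
t=6: ready={C,D,E,F} → run C
t=7: ready={C,D,E,F} → run C
t=8: ready={D,E,F} → run E
t=9: ready={D,E,F} → run E
t=10: ready={D,F} → run D
t=11: ready={D,F} → run D
t=12: ready={D,F} → run D
t=13: ready={D,F} → run D
t=14: ready={D,F} → run D
t=15: ready={D,F} → run D
t=16: ready={D,F} → run D
t=17: ready={F} → run F
t=18: ready={F} → run F
t=19: ready={F} → run F
t=20: ready={F} → run F
t=21: ready={F} → run F
t=22: (idle)
t=23: (idle)
t=24: (idle)
t=25: (idle)
t=26: (idle)
t=27: (idle)

completion order = C, E, D, F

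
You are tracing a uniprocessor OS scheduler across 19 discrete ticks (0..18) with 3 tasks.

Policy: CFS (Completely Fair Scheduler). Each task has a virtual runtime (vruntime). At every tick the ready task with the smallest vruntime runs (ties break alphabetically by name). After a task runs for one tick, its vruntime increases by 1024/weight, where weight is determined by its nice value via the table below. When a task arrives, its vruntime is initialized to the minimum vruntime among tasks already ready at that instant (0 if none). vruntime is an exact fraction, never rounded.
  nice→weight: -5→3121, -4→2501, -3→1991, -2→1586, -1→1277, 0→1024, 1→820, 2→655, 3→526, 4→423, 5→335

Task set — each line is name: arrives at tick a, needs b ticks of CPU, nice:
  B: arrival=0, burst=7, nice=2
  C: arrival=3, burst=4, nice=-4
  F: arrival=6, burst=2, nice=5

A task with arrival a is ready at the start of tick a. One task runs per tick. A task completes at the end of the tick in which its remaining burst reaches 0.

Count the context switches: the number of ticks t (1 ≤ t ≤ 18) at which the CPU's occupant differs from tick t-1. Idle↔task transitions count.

t=0: vr[B=0] → run B
t=1: vr[B=1024/655] → run B
t=2: vr[B=2048/655] → run B
t=3: vr[B=3072/655 C=3072/655] → run B
t=4: vr[B=4096/655 C=3072/655] → run C
t=5: vr[B=4096/655 C=8353792/1638155] → run C
t=6: vr[B=4096/655 C=9024512/1638155 F=9024512/1638155] → run C
t=7: vr[B=4096/655 C=9695232/1638155 F=9024512/1638155] → run F
t=8: vr[B=4096/655 C=9695232/1638155 F=940136448/109756385] → run C
t=9: vr[B=4096/655 F=940136448/109756385] → run B
t=10: vr[B=1024/131 F=940136448/109756385] → run B
t=11: vr[B=6144/655 F=940136448/109756385] → run F
t=12: vr[B=6144/655] → run B
t=13: (idle)
t=14: (idle)
t=15: (idle)
t=16: (idle)
t=17: (idle)
t=18: (idle)

context switches = 7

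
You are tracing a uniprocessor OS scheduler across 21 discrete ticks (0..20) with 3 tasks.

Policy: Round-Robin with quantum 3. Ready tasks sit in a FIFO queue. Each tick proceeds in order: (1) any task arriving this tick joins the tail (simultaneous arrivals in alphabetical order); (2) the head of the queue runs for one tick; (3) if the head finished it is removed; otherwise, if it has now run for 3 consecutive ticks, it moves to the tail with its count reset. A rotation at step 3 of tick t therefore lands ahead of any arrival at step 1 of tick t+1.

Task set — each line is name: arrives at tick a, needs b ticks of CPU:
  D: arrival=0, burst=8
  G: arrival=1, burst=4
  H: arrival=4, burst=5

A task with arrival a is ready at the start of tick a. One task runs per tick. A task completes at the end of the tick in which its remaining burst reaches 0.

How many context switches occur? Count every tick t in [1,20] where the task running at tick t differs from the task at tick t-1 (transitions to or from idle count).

t=0: queue=[D] q_used=0 → run D
t=1: queue=[D,G] q_used=1 → run D
t=2: queue=[D,G] q_used=2 → run D
t=3: queue=[G,D] q_used=0 → run G
t=4: queue=[G,D,H] q_used=1 → run G
t=5: queue=[G,D,H] q_used=2 → run G
t=6: queue=[D,H,G] q_used=0 → run D
t=7: queue=[D,H,G] q_used=1 → run D
t=8: queue=[D,H,G] q_used=2 → run D
t=9: queue=[H,G,D] q_used=0 → run H
t=10: queue=[H,G,D] q_used=1 → run H
t=11: queue=[H,G,D] q_used=2 → run H
t=12: queue=[G,D,H] q_used=0 → run G
t=13: queue=[D,H] q_used=0 → run D
t=14: queue=[D,H] q_used=1 → run D
t=15: queue=[H] q_used=0 → run H
t=16: queue=[H] q_used=1 → run H
t=17: (idle)
t=18: (idle)
t=19: (idle)
t=20: (idle)

context switches = 7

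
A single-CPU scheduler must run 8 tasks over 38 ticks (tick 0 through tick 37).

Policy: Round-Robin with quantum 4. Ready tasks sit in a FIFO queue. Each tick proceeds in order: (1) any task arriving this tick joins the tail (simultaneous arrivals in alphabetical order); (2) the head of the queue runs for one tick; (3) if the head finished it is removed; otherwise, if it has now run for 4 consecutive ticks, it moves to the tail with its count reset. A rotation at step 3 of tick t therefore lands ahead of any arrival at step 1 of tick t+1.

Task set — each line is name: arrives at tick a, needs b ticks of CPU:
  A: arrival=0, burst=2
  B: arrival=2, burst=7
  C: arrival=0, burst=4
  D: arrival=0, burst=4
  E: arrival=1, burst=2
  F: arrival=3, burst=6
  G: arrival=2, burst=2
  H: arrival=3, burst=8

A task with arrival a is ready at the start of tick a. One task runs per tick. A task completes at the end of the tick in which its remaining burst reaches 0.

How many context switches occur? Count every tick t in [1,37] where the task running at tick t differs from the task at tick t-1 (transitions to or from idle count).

context switches = 11

t=0: queue=[A,C,D] q_used=0 → run A
t=1: queue=[A,C,D,E] q_used=1 → run A
t=2: queue=[C,D,E,B,G] q_used=0 → run C
t=3: queue=[C,D,E,B,G,F,H] q_used=1 → run C
t=4: queue=[C,D,E,B,G,F,H] q_used=2 → run C
t=5: queue=[C,D,E,B,G,F,H] q_used=3 → run C
t=6: queue=[D,E,B,G,F,H] q_used=0 → run D
t=7: queue=[D,E,B,G,F,H] q_used=1 → run D
t=8: queue=[D,E,B,G,F,H] q_used=2 → run D
t=9: queue=[D,E,B,G,F,H] q_used=3 → run D
t=10: queue=[E,B,G,F,H] q_used=0 → run E
t=11: queue=[E,B,G,F,H] q_used=1 → run E
t=12: queue=[B,G,F,H] q_used=0 → run B
t=13: queue=[B,G,F,H] q_used=1 → run B
t=14: queue=[B,G,F,H] q_used=2 → run B
t=15: queue=[B,G,F,H] q_used=3 → run B
t=16: queue=[G,F,H,B] q_used=0 → run G
t=17: queue=[G,F,H,B] q_used=1 → run G
t=18: queue=[F,H,B] q_used=0 → run F
t=19: queue=[F,H,B] q_used=1 → run F
t=20: queue=[F,H,B] q_used=2 → run F
t=21: queue=[F,H,B] q_used=3 → run F
t=22: queue=[H,B,F] q_used=0 → run H
t=23: queue=[H,B,F] q_used=1 → run H
t=24: queue=[H,B,F] q_used=2 → run H
t=25: queue=[H,B,F] q_used=3 → run H
t=26: queue=[B,F,H] q_used=0 → run B
t=27: queue=[B,F,H] q_used=1 → run B
t=28: queue=[B,F,H] q_used=2 → run B
t=29: queue=[F,H] q_used=0 → run F
t=30: queue=[F,H] q_used=1 → run F
t=31: queue=[H] q_used=0 → run H
t=32: queue=[H] q_used=1 → run H
t=33: queue=[H] q_used=2 → run H
t=34: queue=[H] q_used=3 → run H
t=35: (idle)
t=36: (idle)
t=37: (idle)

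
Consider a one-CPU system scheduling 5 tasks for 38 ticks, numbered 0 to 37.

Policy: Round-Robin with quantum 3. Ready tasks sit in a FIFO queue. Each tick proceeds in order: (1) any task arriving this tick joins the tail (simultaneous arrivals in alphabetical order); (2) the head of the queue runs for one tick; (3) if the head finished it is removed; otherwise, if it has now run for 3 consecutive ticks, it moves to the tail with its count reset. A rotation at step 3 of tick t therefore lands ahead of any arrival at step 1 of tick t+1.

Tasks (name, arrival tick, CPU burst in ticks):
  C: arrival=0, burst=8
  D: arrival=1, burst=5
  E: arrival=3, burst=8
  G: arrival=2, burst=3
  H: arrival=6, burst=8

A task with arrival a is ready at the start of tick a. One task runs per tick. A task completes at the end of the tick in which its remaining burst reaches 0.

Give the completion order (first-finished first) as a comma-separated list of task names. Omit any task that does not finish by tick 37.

completion order = G, D, C, E, H

t=0: queue=[C] q_used=0 → run C
t=1: queue=[C,D] q_used=1 → run C
t=2: queue=[C,D,G] q_used=2 → run C
t=3: queue=[D,G,C,E] q_used=0 → run D
t=4: queue=[D,G,C,E] q_used=1 → run D
t=5: queue=[D,G,C,E] q_used=2 → run D
t=6: queue=[G,C,E,D,H] q_used=0 → run G
t=7: queue=[G,C,E,D,H] q_used=1 → run G
t=8: queue=[G,C,E,D,H] q_used=2 → run G
t=9: queue=[C,E,D,H] q_used=0 → run C
t=10: queue=[C,E,D,H] q_used=1 → run C
t=11: queue=[C,E,D,H] q_used=2 → run C
t=12: queue=[E,D,H,C] q_used=0 → run E
t=13: queue=[E,D,H,C] q_used=1 → run E
t=14: queue=[E,D,H,C] q_used=2 → run E
t=15: queue=[D,H,C,E] q_used=0 → run D
t=16: queue=[D,H,C,E] q_used=1 → run D
t=17: queue=[H,C,E] q_used=0 → run H
t=18: queue=[H,C,E] q_used=1 → run H
t=19: queue=[H,C,E] q_used=2 → run H
t=20: queue=[C,E,H] q_used=0 → run C
t=21: queue=[C,E,H] q_used=1 → run C
t=22: queue=[E,H] q_used=0 → run E
t=23: queue=[E,H] q_used=1 → run E
t=24: queue=[E,H] q_used=2 → run E
t=25: queue=[H,E] q_used=0 → run H
t=26: queue=[H,E] q_used=1 → run H
t=27: queue=[H,E] q_used=2 → run H
t=28: queue=[E,H] q_used=0 → run E
t=29: queue=[E,H] q_used=1 → run E
t=30: queue=[H] q_used=0 → run H
t=31: queue=[H] q_used=1 → run H
t=32: (idle)
t=33: (idle)
t=34: (idle)
t=35: (idle)
t=36: (idle)
t=37: (idle)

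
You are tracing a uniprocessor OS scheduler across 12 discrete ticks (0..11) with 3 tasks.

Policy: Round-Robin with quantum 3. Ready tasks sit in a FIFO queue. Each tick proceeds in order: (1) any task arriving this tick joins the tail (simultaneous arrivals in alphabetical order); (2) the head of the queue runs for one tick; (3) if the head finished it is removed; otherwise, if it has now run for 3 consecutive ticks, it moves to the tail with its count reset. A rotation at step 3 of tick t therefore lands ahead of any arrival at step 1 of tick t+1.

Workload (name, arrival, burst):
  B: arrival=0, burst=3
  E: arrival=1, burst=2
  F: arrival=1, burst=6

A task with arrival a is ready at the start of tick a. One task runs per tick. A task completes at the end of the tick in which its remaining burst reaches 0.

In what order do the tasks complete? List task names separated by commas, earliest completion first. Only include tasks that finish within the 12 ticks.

t=0: queue=[B] q_used=0 → run B
t=1: queue=[B,E,F] q_used=1 → run B
t=2: queue=[B,E,F] q_used=2 → run B
t=3: queue=[E,F] q_used=0 → run E
t=4: queue=[E,F] q_used=1 → run E
t=5: queue=[F] q_used=0 → run F
t=6: queue=[F] q_used=1 → run F
t=7: queue=[F] q_used=2 → run F
t=8: queue=[F] q_used=0 → run F
t=9: queue=[F] q_used=1 → run F
t=10: queue=[F] q_used=2 → run F
t=11: (idle)

completion order = B, E, F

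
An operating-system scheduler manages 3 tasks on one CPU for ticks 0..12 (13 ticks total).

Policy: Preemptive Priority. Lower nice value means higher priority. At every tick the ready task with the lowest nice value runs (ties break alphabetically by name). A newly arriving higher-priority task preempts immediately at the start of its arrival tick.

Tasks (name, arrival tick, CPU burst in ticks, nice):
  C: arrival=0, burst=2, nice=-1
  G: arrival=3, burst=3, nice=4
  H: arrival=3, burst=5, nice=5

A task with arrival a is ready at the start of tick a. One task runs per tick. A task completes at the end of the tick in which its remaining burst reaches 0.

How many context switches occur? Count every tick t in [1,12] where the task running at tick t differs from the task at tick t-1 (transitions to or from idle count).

t=0: ready={C} → run C
t=1: ready={C} → run C
t=2: (idle)
t=3: ready={G,H} → run G
t=4: ready={G,H} → run G
t=5: ready={G,H} → run G
t=6: ready={H} → run H
t=7: ready={H} → run H
t=8: ready={H} → run H
t=9: ready={H} → run H
t=10: ready={H} → run H
t=11: (idle)
t=12: (idle)

context switches = 4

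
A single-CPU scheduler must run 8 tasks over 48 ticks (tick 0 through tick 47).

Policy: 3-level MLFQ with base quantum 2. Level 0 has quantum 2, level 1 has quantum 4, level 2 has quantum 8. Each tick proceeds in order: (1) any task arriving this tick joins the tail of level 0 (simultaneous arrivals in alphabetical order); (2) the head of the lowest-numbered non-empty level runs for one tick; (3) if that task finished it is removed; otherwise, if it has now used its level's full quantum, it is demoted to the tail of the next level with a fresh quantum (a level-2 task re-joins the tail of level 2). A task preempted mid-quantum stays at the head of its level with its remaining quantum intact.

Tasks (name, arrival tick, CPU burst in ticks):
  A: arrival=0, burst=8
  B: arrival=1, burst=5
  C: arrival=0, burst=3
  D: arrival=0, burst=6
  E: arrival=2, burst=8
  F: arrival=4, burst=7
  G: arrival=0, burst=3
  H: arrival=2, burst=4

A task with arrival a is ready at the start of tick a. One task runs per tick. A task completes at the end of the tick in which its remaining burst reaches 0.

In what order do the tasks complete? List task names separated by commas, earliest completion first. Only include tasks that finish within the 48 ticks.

completion order = C, D, G, B, H, A, E, F

t=0: L0/L1/L2 = ACDG/-/- → run A
t=1: L0/L1/L2 = ACDGB/-/- → run A
t=2: L0/L1/L2 = CDGBEH/A/- → run C
t=3: L0/L1/L2 = CDGBEH/A/- → run C
t=4: L0/L1/L2 = DGBEHF/AC/- → run D
t=5: L0/L1/L2 = DGBEHF/AC/- → run D
t=6: L0/L1/L2 = GBEHF/ACD/- → run G
t=7: L0/L1/L2 = GBEHF/ACD/- → run G
t=8: L0/L1/L2 = BEHF/ACDG/- → run B
t=9: L0/L1/L2 = BEHF/ACDG/- → run B
t=10: L0/L1/L2 = EHF/ACDGB/- → run E
t=11: L0/L1/L2 = EHF/ACDGB/- → run E
t=12: L0/L1/L2 = HF/ACDGBE/- → run H
t=13: L0/L1/L2 = HF/ACDGBE/- → run H
t=14: L0/L1/L2 = F/ACDGBEH/- → run F
t=15: L0/L1/L2 = F/ACDGBEH/- → run F
t=16: L0/L1/L2 = -/ACDGBEHF/- → run A
t=17: L0/L1/L2 = -/ACDGBEHF/- → run A
t=18: L0/L1/L2 = -/ACDGBEHF/- → run A
t=19: L0/L1/L2 = -/ACDGBEHF/- → run A
t=20: L0/L1/L2 = -/CDGBEHF/A → run C
t=21: L0/L1/L2 = -/DGBEHF/A → run D
t=22: L0/L1/L2 = -/DGBEHF/A → run D
t=23: L0/L1/L2 = -/DGBEHF/A → run D
t=24: L0/L1/L2 = -/DGBEHF/A → run D
t=25: L0/L1/L2 = -/GBEHF/A → run G
t=26: L0/L1/L2 = -/BEHF/A → run B
t=27: L0/L1/L2 = -/BEHF/A → run B
t=28: L0/L1/L2 = -/BEHF/A → run B
t=29: L0/L1/L2 = -/EHF/A → run E
t=30: L0/L1/L2 = -/EHF/A → run E
t=31: L0/L1/L2 = -/EHF/A → run E
t=32: L0/L1/L2 = -/EHF/A → run E
t=33: L0/L1/L2 = -/HF/AE → run H
t=34: L0/L1/L2 = -/HF/AE → run H
t=35: L0/L1/L2 = -/F/AE → run F
t=36: L0/L1/L2 = -/F/AE → run F
t=37: L0/L1/L2 = -/F/AE → run F
t=38: L0/L1/L2 = -/F/AE → run F
t=39: L0/L1/L2 = -/-/AEF → run A
t=40: L0/L1/L2 = -/-/AEF → run A
t=41: L0/L1/L2 = -/-/EF → run E
t=42: L0/L1/L2 = -/-/EF → run E
t=43: L0/L1/L2 = -/-/F → run F
t=44: (idle)
t=45: (idle)
t=46: (idle)
t=47: (idle)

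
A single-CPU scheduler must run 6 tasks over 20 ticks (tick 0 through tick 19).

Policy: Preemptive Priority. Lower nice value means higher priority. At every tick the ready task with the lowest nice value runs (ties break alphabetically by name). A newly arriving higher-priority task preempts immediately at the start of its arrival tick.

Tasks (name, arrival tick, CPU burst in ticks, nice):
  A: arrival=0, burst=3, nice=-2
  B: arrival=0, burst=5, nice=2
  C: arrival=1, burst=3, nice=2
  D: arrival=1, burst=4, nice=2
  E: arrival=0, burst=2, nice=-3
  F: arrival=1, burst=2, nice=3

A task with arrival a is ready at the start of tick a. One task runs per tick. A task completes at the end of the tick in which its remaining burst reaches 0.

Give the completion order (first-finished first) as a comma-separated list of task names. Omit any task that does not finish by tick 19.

completion order = E, A, B, C, D, F

t=0: ready={A,B,E} → run E
t=1: ready={A,B,C,D,E,F} → run E
t=2: ready={A,B,C,D,F} → run A
t=3: ready={A,B,C,D,F} → run A
t=4: ready={A,B,C,D,F} → run A
t=5: ready={B,C,D,F} → run B
t=6: ready={B,C,D,F} → run B
t=7: ready={B,C,D,F} → run B
t=8: ready={B,C,D,F} → run B
t=9: ready={B,C,D,F} → run B
t=10: ready={C,D,F} → run C
t=11: ready={C,D,F} → run C
t=12: ready={C,D,F} → run C
t=13: ready={D,F} → run D
t=14: ready={D,F} → run D
t=15: ready={D,F} → run D
t=16: ready={D,F} → run D
t=17: ready={F} → run F
t=18: ready={F} → run F
t=19: (idle)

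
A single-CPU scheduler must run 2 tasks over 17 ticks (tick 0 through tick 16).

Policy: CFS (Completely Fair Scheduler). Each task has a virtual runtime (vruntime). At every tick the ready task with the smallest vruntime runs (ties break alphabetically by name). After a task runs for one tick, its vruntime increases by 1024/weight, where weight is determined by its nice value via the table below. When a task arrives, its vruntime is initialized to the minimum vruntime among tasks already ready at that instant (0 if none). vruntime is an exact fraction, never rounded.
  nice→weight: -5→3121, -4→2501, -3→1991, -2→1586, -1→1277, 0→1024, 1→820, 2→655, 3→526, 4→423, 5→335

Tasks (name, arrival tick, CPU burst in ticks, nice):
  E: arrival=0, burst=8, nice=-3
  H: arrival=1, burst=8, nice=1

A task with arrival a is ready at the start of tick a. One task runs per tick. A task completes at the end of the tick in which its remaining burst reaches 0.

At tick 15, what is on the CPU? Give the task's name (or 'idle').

running at tick 15 = H

t=0: vr[E=0] → run E
t=1: vr[E=1024/1991 H=1024/1991] → run E
t=2: vr[E=2048/1991 H=1024/1991] → run H
t=3: vr[E=2048/1991 H=719616/408155] → run E
t=4: vr[E=3072/1991 H=719616/408155] → run E
t=5: vr[E=4096/1991 H=719616/408155] → run H
t=6: vr[E=4096/1991 H=1229312/408155] → run E
t=7: vr[E=5120/1991 H=1229312/408155] → run E
t=8: vr[E=6144/1991 H=1229312/408155] → run H
t=9: vr[E=6144/1991 H=1739008/408155] → run E
t=10: vr[E=7168/1991 H=1739008/408155] → run E
t=11: vr[H=1739008/408155] → run H
t=12: vr[H=2248704/408155] → run H
t=13: vr[H=551680/81631] → run H
t=14: vr[H=3268096/408155] → run H
t=15: vr[H=3777792/408155] → run H
t=16: (idle)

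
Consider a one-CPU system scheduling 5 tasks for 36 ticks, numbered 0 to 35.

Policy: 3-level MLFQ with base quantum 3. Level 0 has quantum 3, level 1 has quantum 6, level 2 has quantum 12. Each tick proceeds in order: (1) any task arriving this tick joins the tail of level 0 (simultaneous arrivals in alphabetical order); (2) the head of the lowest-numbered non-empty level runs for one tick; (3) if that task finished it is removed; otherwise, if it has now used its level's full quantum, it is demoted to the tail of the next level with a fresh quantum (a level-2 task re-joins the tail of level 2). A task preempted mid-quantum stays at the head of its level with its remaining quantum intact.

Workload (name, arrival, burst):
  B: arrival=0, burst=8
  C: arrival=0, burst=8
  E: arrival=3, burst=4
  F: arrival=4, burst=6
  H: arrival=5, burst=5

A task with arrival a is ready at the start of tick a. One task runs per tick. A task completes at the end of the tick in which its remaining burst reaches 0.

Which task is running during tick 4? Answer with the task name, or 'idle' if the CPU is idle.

t=0: L0/L1/L2 = BC/-/- → run B
t=1: L0/L1/L2 = BC/-/- → run B
t=2: L0/L1/L2 = BC/-/- → run B
t=3: L0/L1/L2 = CE/B/- → run C
t=4: L0/L1/L2 = CEF/B/- → run C
t=5: L0/L1/L2 = CEFH/B/- → run C
t=6: L0/L1/L2 = EFH/BC/- → run E
t=7: L0/L1/L2 = EFH/BC/- → run E
t=8: L0/L1/L2 = EFH/BC/- → run E
t=9: L0/L1/L2 = FH/BCE/- → run F
t=10: L0/L1/L2 = FH/BCE/- → run F
t=11: L0/L1/L2 = FH/BCE/- → run F
t=12: L0/L1/L2 = H/BCEF/- → run H
t=13: L0/L1/L2 = H/BCEF/- → run H
t=14: L0/L1/L2 = H/BCEF/- → run H
t=15: L0/L1/L2 = -/BCEFH/- → run B
t=16: L0/L1/L2 = -/BCEFH/- → run B
t=17: L0/L1/L2 = -/BCEFH/- → run B
t=18: L0/L1/L2 = -/BCEFH/- → run B
t=19: L0/L1/L2 = -/BCEFH/- → run B
t=20: L0/L1/L2 = -/CEFH/- → run C
t=21: L0/L1/L2 = -/CEFH/- → run C
t=22: L0/L1/L2 = -/CEFH/- → run C
t=23: L0/L1/L2 = -/CEFH/- → run C
t=24: L0/L1/L2 = -/CEFH/- → run C
t=25: L0/L1/L2 = -/EFH/- → run E
t=26: L0/L1/L2 = -/FH/- → run F
t=27: L0/L1/L2 = -/FH/- → run F
t=28: L0/L1/L2 = -/FH/- → run F
t=29: L0/L1/L2 = -/H/- → run H
t=30: L0/L1/L2 = -/H/- → run H
t=31: (idle)
t=32: (idle)
t=33: (idle)
t=34: (idle)
t=35: (idle)

running at tick 4 = C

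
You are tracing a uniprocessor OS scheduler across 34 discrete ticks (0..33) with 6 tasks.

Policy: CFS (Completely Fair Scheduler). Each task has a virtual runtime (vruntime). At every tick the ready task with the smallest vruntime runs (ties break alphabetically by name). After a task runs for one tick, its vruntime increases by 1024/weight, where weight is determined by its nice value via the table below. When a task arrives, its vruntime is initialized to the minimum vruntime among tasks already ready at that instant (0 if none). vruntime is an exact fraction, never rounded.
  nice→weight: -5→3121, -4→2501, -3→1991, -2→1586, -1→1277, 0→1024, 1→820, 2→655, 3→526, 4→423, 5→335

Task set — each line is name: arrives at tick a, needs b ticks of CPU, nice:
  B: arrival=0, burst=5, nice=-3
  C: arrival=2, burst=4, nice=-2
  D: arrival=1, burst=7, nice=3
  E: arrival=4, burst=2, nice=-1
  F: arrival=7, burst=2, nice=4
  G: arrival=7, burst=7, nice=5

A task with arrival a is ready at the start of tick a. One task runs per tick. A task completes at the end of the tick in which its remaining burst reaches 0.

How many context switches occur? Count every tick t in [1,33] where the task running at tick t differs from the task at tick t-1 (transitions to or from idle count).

context switches = 23

t=0: vr[B=0] → run B
t=1: vr[B=1024/1991 D=1024/1991] → run B
t=2: vr[B=2048/1991 C=1024/1991 D=1024/1991] → run C
t=3: vr[B=2048/1991 C=1831424/1578863 D=1024/1991] → run D
t=4: vr[B=2048/1991 C=1831424/1578863 D=1288704/523633 E=2048/1991] → run B
t=5: vr[B=3072/1991 C=1831424/1578863 D=1288704/523633 E=2048/1991] → run E
t=6: vr[B=3072/1991 C=1831424/1578863 D=1288704/523633 E=4654080/2542507] → run C
t=7: vr[B=3072/1991 C=2850816/1578863 D=1288704/523633 E=4654080/2542507 F=3072/1991 G=3072/1991] → run B
t=8: vr[B=4096/1991 C=2850816/1578863 D=1288704/523633 E=4654080/2542507 F=3072/1991 G=3072/1991] → run F
t=9: vr[B=4096/1991 C=2850816/1578863 D=1288704/523633 E=4654080/2542507 F=3338240/842193 G=3072/1991] → run G
t=10: vr[B=4096/1991 C=2850816/1578863 D=1288704/523633 E=4654080/2542507 F=3338240/842193 G=3067904/666985] → run C
t=11: vr[B=4096/1991 C=3870208/1578863 D=1288704/523633 E=4654080/2542507 F=3338240/842193 G=3067904/666985] → run E
t=12: vr[B=4096/1991 C=3870208/1578863 D=1288704/523633 F=3338240/842193 G=3067904/666985] → run B
t=13: vr[C=3870208/1578863 D=1288704/523633 F=3338240/842193 G=3067904/666985] → run C
t=14: vr[D=1288704/523633 F=3338240/842193 G=3067904/666985] → run D
t=15: vr[D=2308096/523633 F=3338240/842193 G=3067904/666985] → run F
t=16: vr[D=2308096/523633 G=3067904/666985] → run D
t=17: vr[D=3327488/523633 G=3067904/666985] → run G
t=18: vr[D=3327488/523633 G=5106688/666985] → run D
t=19: vr[D=4346880/523633 G=5106688/666985] → run G
t=20: vr[D=4346880/523633 G=7145472/666985] → run D
t=21: vr[D=5366272/523633 G=7145472/666985] → run D
t=22: vr[D=6385664/523633 G=7145472/666985] → run G
t=23: vr[D=6385664/523633 G=9184256/666985] → run D
t=24: vr[G=9184256/666985] → run G
t=25: vr[G=2244608/133397] → run G
t=26: vr[G=13261824/666985] → run G
t=27: (idle)
t=28: (idle)
t=29: (idle)
t=30: (idle)
t=31: (idle)
t=32: (idle)
t=33: (idle)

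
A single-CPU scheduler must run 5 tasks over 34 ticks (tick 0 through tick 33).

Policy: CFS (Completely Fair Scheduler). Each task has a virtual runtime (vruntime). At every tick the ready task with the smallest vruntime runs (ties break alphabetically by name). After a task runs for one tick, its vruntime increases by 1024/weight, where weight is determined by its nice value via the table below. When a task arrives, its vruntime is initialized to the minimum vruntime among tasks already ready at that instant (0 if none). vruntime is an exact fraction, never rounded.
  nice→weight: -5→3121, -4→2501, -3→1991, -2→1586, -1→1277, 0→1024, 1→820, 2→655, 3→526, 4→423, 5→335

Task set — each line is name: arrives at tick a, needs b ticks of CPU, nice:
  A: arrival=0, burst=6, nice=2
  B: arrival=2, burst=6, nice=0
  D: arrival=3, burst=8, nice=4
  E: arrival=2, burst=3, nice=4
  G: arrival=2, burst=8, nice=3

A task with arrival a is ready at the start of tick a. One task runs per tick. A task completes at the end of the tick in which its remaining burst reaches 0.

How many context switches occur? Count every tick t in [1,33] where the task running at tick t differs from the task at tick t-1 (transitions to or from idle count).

context switches = 27

t=0: vr[A=0] → run A
t=1: vr[A=1024/655] → run A
t=2: vr[A=2048/655 B=2048/655 E=2048/655 G=2048/655] → run A
t=3: vr[A=3072/655 B=2048/655 D=2048/655 E=2048/655 G=2048/655] → run B
t=4: vr[A=3072/655 B=2703/655 D=2048/655 E=2048/655 G=2048/655] → run D
t=5: vr[A=3072/655 B=2703/655 D=1537024/277065 E=2048/655 G=2048/655] → run E
t=6: vr[A=3072/655 B=2703/655 D=1537024/277065 E=1537024/277065 G=2048/655] → run G
t=7: vr[A=3072/655 B=2703/655 D=1537024/277065 E=1537024/277065 G=873984/172265] → run B
t=8: vr[A=3072/655 B=3358/655 D=1537024/277065 E=1537024/277065 G=873984/172265] → run A
t=9: vr[A=4096/655 B=3358/655 D=1537024/277065 E=1537024/277065 G=873984/172265] → run G
t=10: vr[A=4096/655 B=3358/655 D=1537024/277065 E=1537024/277065 G=1209344/172265] → run B
t=11: vr[A=4096/655 B=4013/655 D=1537024/277065 E=1537024/277065 G=1209344/172265] → run D
t=12: vr[A=4096/655 B=4013/655 D=2207744/277065 E=1537024/277065 G=1209344/172265] → run E
t=13: vr[A=4096/655 B=4013/655 D=2207744/277065 E=2207744/277065 G=1209344/172265] → run B
t=14: vr[A=4096/655 B=4668/655 D=2207744/277065 E=2207744/277065 G=1209344/172265] → run A
t=15: vr[A=1024/131 B=4668/655 D=2207744/277065 E=2207744/277065 G=1209344/172265] → run G
t=16: vr[A=1024/131 B=4668/655 D=2207744/277065 E=2207744/277065 G=1544704/172265] → run B
t=17: vr[A=1024/131 B=5323/655 D=2207744/277065 E=2207744/277065 G=1544704/172265] → run A
t=18: vr[B=5323/655 D=2207744/277065 E=2207744/277065 G=1544704/172265] → run D
t=19: vr[B=5323/655 D=959488/92355 E=2207744/277065 G=1544704/172265] → run E
t=20: vr[B=5323/655 D=959488/92355 G=1544704/172265] → run B
t=21: vr[D=959488/92355 G=1544704/172265] → run G
t=22: vr[D=959488/92355 G=1880064/172265] → run D
t=23: vr[D=3549184/277065 G=1880064/172265] → run G
t=24: vr[D=3549184/277065 G=2215424/172265] → run D
t=25: vr[D=4219904/277065 G=2215424/172265] → run G
t=26: vr[D=4219904/277065 G=2550784/172265] → run G
t=27: vr[D=4219904/277065 G=2886144/172265] → run D
t=28: vr[D=1630208/92355 G=2886144/172265] → run G
t=29: vr[D=1630208/92355] → run D
t=30: vr[D=5561344/277065] → run D
t=31: (idle)
t=32: (idle)
t=33: (idle)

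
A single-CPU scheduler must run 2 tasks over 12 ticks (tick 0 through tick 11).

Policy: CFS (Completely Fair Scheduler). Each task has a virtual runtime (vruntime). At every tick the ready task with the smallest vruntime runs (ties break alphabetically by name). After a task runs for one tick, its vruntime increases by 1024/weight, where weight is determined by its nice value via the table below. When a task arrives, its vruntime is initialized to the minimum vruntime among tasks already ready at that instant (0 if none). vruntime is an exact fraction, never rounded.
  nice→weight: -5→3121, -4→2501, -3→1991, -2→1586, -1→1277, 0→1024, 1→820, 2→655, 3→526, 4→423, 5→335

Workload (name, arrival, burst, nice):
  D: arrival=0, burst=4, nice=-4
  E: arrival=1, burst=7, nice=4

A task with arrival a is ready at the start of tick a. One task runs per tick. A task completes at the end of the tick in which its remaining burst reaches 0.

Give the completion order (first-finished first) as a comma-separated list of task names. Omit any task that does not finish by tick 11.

t=0: vr[D=0] → run D
t=1: vr[D=1024/2501 E=1024/2501] → run D
t=2: vr[D=2048/2501 E=1024/2501] → run E
t=3: vr[D=2048/2501 E=2994176/1057923] → run D
t=4: vr[D=3072/2501 E=2994176/1057923] → run D
t=5: vr[E=2994176/1057923] → run E
t=6: vr[E=5555200/1057923] → run E
t=7: vr[E=2705408/352641] → run E
t=8: vr[E=10677248/1057923] → run E
t=9: vr[E=13238272/1057923] → run E
t=10: vr[E=5266432/352641] → run E
t=11: (idle)

completion order = D, E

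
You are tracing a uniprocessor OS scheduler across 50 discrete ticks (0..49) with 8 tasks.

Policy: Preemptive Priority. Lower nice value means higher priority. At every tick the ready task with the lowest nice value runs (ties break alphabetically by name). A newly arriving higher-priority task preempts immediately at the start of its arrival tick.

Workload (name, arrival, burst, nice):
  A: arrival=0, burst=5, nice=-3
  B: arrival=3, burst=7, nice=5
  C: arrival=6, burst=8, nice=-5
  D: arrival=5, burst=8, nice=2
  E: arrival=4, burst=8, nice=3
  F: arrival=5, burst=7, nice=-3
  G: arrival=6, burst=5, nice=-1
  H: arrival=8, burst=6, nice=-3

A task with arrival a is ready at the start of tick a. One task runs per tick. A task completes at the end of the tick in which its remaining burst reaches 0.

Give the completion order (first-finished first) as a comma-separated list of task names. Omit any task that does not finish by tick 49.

t=0: ready={A} → run A
t=1: ready={A} → run A
t=2: ready={A} → run A
t=3: ready={A,B} → run A
t=4: ready={A,B,E} → run A
t=5: ready={B,D,E,F} → run F
t=6: ready={B,C,D,E,F,G} → run C
t=7: ready={B,C,D,E,F,G} → run C
t=8: ready={B,C,D,E,F,G,H} → run C
t=9: ready={B,C,D,E,F,G,H} → run C
t=10: ready={B,C,D,E,F,G,H} → run C
t=11: ready={B,C,D,E,F,G,H} → run C
t=12: ready={B,C,D,E,F,G,H} → run C
t=13: ready={B,C,D,E,F,G,H} → run C
t=14: ready={B,D,E,F,G,H} → run F
t=15: ready={B,D,E,F,G,H} → run F
t=16: ready={B,D,E,F,G,H} → run F
t=17: ready={B,D,E,F,G,H} → run F
t=18: ready={B,D,E,F,G,H} → run F
t=19: ready={B,D,E,F,G,H} → run F
t=20: ready={B,D,E,G,H} → run H
t=21: ready={B,D,E,G,H} → run H
t=22: ready={B,D,E,G,H} → run H
t=23: ready={B,D,E,G,H} → run H
t=24: ready={B,D,E,G,H} → run H
t=25: ready={B,D,E,G,H} → run H
t=26: ready={B,D,E,G} → run G
t=27: ready={B,D,E,G} → run G
t=28: ready={B,D,E,G} → run G
t=29: ready={B,D,E,G} → run G
t=30: ready={B,D,E,G} → run G
t=31: ready={B,D,E} → run D
t=32: ready={B,D,E} → run D
t=33: ready={B,D,E} → run D
t=34: ready={B,D,E} → run D
t=35: ready={B,D,E} → run D
t=36: ready={B,D,E} → run D
t=37: ready={B,D,E} → run D
t=38: ready={B,D,E} → run D
t=39: ready={B,E} → run E
t=40: ready={B,E} → run E
t=41: ready={B,E} → run E
t=42: ready={B,E} → run E
t=43: ready={B,E} → run E
t=44: ready={B,E} → run E
t=45: ready={B,E} → run E
t=46: ready={B,E} → run E
t=47: ready={B} → run B
t=48: ready={B} → run B
t=49: ready={B} → run B

completion order = A, C, F, H, G, D, E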